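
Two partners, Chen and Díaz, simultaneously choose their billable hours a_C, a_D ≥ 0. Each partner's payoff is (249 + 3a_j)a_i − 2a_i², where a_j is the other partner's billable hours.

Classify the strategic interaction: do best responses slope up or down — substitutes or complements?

Chen's payoff is (249 + 3a_D)a_C − 2a_C².
∂π/∂a_C = 249 + 3a_D − 4a_C = 0, so a_C = 62.25 + 0.75a_D.
The best-response slope da_C/da_D = 0.75 > 0: the reaction function is upward-sloping, so the choices are strategic complements.

strategic complements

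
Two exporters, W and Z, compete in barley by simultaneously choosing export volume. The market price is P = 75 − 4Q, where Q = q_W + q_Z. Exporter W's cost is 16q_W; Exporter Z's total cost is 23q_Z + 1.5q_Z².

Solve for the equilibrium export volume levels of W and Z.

Exporter W's profit: π = q_W(75 − 4(q_W + q_Z)) − 16q_W.
∂π/∂q_W = 59 − 8q_W − 4q_Z = 0, so q_W = 7.375 − 0.5q_Z.
For Z: ∂π/∂q_Z = 52 − 11q_Z − 4q_W = 0 ⇒ q_Z = 52/11 − (4/11)q_W.
Substituting the second reaction function into the first: q_W = 7.375 − 0.5(52/11 − (4/11)q_W), which gives (9/11)q_W = 441/88 ⇒ q_W = 6.125.
Then q_Z = 52/11 − (4/11)·6.125 = 2.5.

6.125, 2.5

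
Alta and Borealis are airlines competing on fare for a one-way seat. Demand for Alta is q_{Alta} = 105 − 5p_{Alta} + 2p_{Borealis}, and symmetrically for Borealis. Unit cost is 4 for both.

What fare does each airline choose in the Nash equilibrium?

15.625

Alta's profit: π = (p_{Alta} − 4)(105 − 5p_{Alta} + 2p_{Borealis}).
∂π/∂p_{Alta} = 125 − 10p_{Alta} + 2p_{Borealis} = 0 ⇒ p_{Alta} = 12.5 + 0.2p_{Borealis}.
By symmetry p_{Borealis} = p_{Alta}; substituting into the reaction function, 0.8p_{Alta} = 12.5 and p_{Alta} = 15.625.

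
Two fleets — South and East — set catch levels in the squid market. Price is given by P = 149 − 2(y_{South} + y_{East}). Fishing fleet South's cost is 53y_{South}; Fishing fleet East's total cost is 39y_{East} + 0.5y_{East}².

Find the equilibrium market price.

Fishing fleet South's profit: π = y_{South}(149 − 2(y_{South} + y_{East})) − 53y_{South}.
∂π/∂y_{South} = 96 − 4y_{South} − 2y_{East} = 0, so y_{South} = 24 − 0.5y_{East}.
For East: ∂π/∂y_{East} = 110 − 5y_{East} − 2y_{South} = 0 ⇒ y_{East} = 22 − 0.4y_{South}.
Plugging y_{East} into South's best response: y_{South} = 24 − 0.5(22 − 0.4y_{South}) ⇒ 0.8y_{South} = 13, so y_{South} = 16.25.
Then y_{East} = 22 − 0.4·16.25 = 15.5.
Equilibrium price: P = 149 − 2·31.75 = 85.5.

85.5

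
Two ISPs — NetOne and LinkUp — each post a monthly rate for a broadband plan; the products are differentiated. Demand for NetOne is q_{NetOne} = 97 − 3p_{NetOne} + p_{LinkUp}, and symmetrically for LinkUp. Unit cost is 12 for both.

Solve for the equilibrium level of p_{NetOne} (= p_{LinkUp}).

NetOne's profit: π = (p_{NetOne} − 12)(97 − 3p_{NetOne} + p_{LinkUp}).
∂π/∂p_{NetOne} = 133 − 6p_{NetOne} + p_{LinkUp} = 0 ⇒ p_{NetOne} = 133/6 + (1/6)p_{LinkUp}.
By symmetry p_{LinkUp} = p_{NetOne}; substituting into the reaction function, (5/6)p_{NetOne} = 133/6 and p_{NetOne} = 26.6.

26.6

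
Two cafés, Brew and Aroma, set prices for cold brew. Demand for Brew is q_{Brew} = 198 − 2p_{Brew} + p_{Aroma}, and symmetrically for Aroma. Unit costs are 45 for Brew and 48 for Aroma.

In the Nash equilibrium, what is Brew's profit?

5283.92

Brew's profit: π = (p_{Brew} − 45)(198 − 2p_{Brew} + p_{Aroma}).
∂π/∂p_{Brew} = 288 − 4p_{Brew} + p_{Aroma} = 0 ⇒ p_{Brew} = 72 + 0.25p_{Aroma}.
Similarly p_{Aroma} = 73.5 + 0.25p_{Brew}.
Substituting the second reaction function into the first: p_{Brew} = 72 + 0.25(73.5 + 0.25p_{Brew}), which gives 0.9375p_{Brew} = 90.375 ⇒ p_{Brew} = 96.4.
Then p_{Aroma} = 73.5 + 0.25·96.4 = 97.6.
q_{Brew} = 198 − 2·96.4 + 97.6 = 102.8.
Profit = (96.4 − 45)·102.8 = 5283.92.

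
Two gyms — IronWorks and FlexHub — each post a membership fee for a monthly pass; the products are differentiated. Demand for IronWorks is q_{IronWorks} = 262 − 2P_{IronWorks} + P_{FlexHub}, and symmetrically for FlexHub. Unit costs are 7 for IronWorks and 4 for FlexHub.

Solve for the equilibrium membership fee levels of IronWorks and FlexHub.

91.6, 90.4

IronWorks's profit: π = (P_{IronWorks} − 7)(262 − 2P_{IronWorks} + P_{FlexHub}).
∂π/∂P_{IronWorks} = 276 − 4P_{IronWorks} + P_{FlexHub} = 0 ⇒ P_{IronWorks} = 69 + 0.25P_{FlexHub}.
Similarly P_{FlexHub} = 67.5 + 0.25P_{IronWorks}.
Substituting the second reaction function into the first: P_{IronWorks} = 69 + 0.25(67.5 + 0.25P_{IronWorks}), which gives 0.9375P_{IronWorks} = 85.875 ⇒ P_{IronWorks} = 91.6.
Then P_{FlexHub} = 67.5 + 0.25·91.6 = 90.4.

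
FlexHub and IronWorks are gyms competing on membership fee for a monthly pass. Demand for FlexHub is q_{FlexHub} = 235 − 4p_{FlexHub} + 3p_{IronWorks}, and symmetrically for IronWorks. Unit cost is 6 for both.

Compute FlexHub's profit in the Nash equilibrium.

8390.56

FlexHub's profit: π = (p_{FlexHub} − 6)(235 − 4p_{FlexHub} + 3p_{IronWorks}).
∂π/∂p_{FlexHub} = 259 − 8p_{FlexHub} + 3p_{IronWorks} = 0 ⇒ p_{FlexHub} = 32.375 + 0.375p_{IronWorks}.
The game is symmetric, so in equilibrium p_{IronWorks} = p_{FlexHub}: the reaction function gives 0.625p_{FlexHub} = 32.375, hence p_{FlexHub} = 51.8.
q_{FlexHub} = 235 − 4·51.8 + 3·51.8 = 183.2.
Profit = (51.8 − 6)·183.2 = 8390.56.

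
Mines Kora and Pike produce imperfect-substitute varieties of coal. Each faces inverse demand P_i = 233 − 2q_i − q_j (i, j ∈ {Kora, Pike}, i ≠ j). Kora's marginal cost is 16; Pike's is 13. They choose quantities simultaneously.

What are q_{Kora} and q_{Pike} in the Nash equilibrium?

Mine Kora's profit: π = q_{Kora}(233 − 2q_{Kora} − q_{Pike}) − 16q_{Kora}.
∂π/∂q_{Kora} = 217 − 4q_{Kora} − q_{Pike} = 0 ⇒ q_{Kora} = 54.25 − 0.25q_{Pike}.
Similarly q_{Pike} = 55 − 0.25q_{Kora}.
Plugging q_{Pike} into Kora's best response: q_{Kora} = 54.25 − 0.25(55 − 0.25q_{Kora}) ⇒ 0.9375q_{Kora} = 40.5, so q_{Kora} = 43.2.
Then q_{Pike} = 55 − 0.25·43.2 = 44.2.

43.2, 44.2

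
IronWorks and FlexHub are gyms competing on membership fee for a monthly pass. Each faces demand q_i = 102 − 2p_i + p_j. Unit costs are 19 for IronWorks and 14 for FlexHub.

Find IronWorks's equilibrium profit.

IronWorks's profit: π = (p_{IronWorks} − 19)(102 − 2p_{IronWorks} + p_{FlexHub}).
∂π/∂p_{IronWorks} = 140 − 4p_{IronWorks} + p_{FlexHub} = 0 ⇒ p_{IronWorks} = 35 + 0.25p_{FlexHub}.
Similarly p_{FlexHub} = 32.5 + 0.25p_{IronWorks}.
Solving the two reaction functions simultaneously: (1 − (0.25)(0.25))p_{IronWorks} = 35 + 0.25·32.5, so 0.9375p_{IronWorks} = 43.125 and p_{IronWorks} = 46.
Then p_{FlexHub} = 32.5 + 0.25·46 = 44.
q_{IronWorks} = 102 − 2·46 + 44 = 54.
Profit = (46 − 19)·54 = 1458.

1458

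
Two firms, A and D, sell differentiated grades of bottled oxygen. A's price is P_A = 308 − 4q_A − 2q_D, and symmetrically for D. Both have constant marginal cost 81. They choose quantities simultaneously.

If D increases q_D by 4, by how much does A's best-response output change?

Firm A's profit: π = q_A(308 − 4q_A − 2q_D) − 81q_A.
∂π/∂q_A = 227 − 8q_A − 2q_D = 0 ⇒ q_A = 28.375 − 0.25q_D.
The reaction-function slope is −0.25, so a 4-unit rise in q_D moves q_A by −0.25 × 4 = −1. A's best response falls — the actions are strategic substitutes.

-1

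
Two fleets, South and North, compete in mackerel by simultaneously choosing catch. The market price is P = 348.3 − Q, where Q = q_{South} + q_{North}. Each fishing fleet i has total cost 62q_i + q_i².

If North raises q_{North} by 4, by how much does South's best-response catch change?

-1

Fishing fleet South's profit: π = q_{South}(348.3 − (q_{South} + q_{North})) − 62q_{South} − q_{South}².
∂π/∂q_{South} = 286.3 − 4q_{South} − q_{North} = 0, so q_{South} = 71.575 − 0.25q_{North}.
The reaction-function slope is −0.25, so a 4-unit rise in q_{North} moves q_{South} by −0.25 × 4 = −1. South's best response falls — the actions are strategic substitutes.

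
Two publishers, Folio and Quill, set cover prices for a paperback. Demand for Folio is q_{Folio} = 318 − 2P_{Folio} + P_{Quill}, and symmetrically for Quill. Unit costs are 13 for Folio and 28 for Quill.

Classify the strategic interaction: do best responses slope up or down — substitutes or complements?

strategic complements

Folio's profit: π = (P_{Folio} − 13)(318 − 2P_{Folio} + P_{Quill}).
∂π/∂P_{Folio} = 344 − 4P_{Folio} + P_{Quill} = 0 ⇒ P_{Folio} = 86 + 0.25P_{Quill}.
The best-response slope dP_{Folio}/dP_{Quill} = 0.25 > 0: the reaction function is upward-sloping, so the choices are strategic complements.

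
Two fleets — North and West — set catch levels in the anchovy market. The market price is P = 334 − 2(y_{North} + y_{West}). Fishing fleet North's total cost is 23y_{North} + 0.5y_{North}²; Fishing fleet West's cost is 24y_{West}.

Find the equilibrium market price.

Fishing fleet North's profit: π = y_{North}(334 − 2(y_{North} + y_{West})) − 23y_{North} − 0.5y_{North}².
∂π/∂y_{North} = 311 − 5y_{North} − 2y_{West} = 0, so y_{North} = 62.2 − 0.4y_{West}.
For West: ∂π/∂y_{West} = 310 − 4y_{West} − 2y_{North} = 0 ⇒ y_{West} = 77.5 − 0.5y_{North}.
Plugging y_{West} into North's best response: y_{North} = 62.2 − 0.4(77.5 − 0.5y_{North}) ⇒ 0.8y_{North} = 31.2, so y_{North} = 39.
Then y_{West} = 77.5 − 0.5·39 = 58.
Equilibrium price: P = 334 − 2·97 = 140.

140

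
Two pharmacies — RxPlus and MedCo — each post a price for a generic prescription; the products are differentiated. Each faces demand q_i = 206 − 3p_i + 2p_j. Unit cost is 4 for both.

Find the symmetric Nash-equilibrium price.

54.5

RxPlus's profit: π = (p_{RxPlus} − 4)(206 − 3p_{RxPlus} + 2p_{MedCo}).
∂π/∂p_{RxPlus} = 218 − 6p_{RxPlus} + 2p_{MedCo} = 0 ⇒ p_{RxPlus} = 109/3 + (1/3)p_{MedCo}.
Setting p_{RxPlus} = p_{MedCo} in the reaction function: p_{RxPlus} = 109/3 + (1/3)p_{RxPlus}, so p_{RxPlus} = (109/3) / (2/3) = 54.5.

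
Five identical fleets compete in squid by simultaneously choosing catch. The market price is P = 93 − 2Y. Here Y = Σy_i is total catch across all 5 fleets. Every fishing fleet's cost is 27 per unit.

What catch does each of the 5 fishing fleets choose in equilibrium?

A representative fishing fleet's profit is π_i = y_i(93 − 2Y) − 27y_i, with Y = y_i + Σ_{j≠i} y_j.
First-order condition: 66 − 4y_i − 2Σ_{j≠i} y_j = 0.
With identical fishing fleets, set every y_j = y: then 66 − 4y − 8y = 0, i.e. y = 66/12 = 5.5.

5.5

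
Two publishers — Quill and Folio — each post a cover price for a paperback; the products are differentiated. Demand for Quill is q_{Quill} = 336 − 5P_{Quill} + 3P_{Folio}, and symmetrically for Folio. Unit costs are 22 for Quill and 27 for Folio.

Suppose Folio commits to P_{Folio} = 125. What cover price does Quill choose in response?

82.1

Quill's profit: π = (P_{Quill} − 22)(336 − 5P_{Quill} + 3P_{Folio}).
∂π/∂P_{Quill} = 446 − 10P_{Quill} + 3P_{Folio} = 0 ⇒ P_{Quill} = 44.6 + 0.3P_{Folio}.
At P_{Folio} = 125: P_{Quill} = 44.6 + 0.3·125 = 82.1.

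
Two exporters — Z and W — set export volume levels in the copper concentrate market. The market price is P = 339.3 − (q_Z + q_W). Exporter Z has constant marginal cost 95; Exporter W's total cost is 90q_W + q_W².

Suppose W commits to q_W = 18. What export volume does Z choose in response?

Exporter Z's profit: π = q_Z(339.3 − (q_Z + q_W)) − 95q_Z.
∂π/∂q_Z = 244.3 − 2q_Z − q_W = 0, so q_Z = 122.15 − 0.5q_W.
At q_W = 18: q_Z = 122.15 − 0.5·18 = 113.15.

113.15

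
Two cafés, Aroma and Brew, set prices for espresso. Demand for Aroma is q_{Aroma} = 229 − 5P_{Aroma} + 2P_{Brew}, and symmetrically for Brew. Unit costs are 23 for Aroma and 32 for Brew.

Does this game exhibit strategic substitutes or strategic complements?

strategic complements

Aroma's profit: π = (P_{Aroma} − 23)(229 − 5P_{Aroma} + 2P_{Brew}).
∂π/∂P_{Aroma} = 344 − 10P_{Aroma} + 2P_{Brew} = 0 ⇒ P_{Aroma} = 34.4 + 0.2P_{Brew}.
The best-response slope dP_{Aroma}/dP_{Brew} = 0.2 > 0: the reaction function is upward-sloping, so the choices are strategic complements.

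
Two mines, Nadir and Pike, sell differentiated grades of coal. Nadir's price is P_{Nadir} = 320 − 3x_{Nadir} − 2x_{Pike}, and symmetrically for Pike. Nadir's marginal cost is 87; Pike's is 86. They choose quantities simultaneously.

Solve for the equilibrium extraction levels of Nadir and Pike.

29.0625, 29.3125

Mine Nadir's profit: π = x_{Nadir}(320 − 3x_{Nadir} − 2x_{Pike}) − 87x_{Nadir}.
∂π/∂x_{Nadir} = 233 − 6x_{Nadir} − 2x_{Pike} = 0 ⇒ x_{Nadir} = 233/6 − (1/3)x_{Pike}.
Similarly x_{Pike} = 39 − (1/3)x_{Nadir}.
Substituting the second reaction function into the first: x_{Nadir} = 233/6 − (1/3)(39 − (1/3)x_{Nadir}), which gives (8/9)x_{Nadir} = 155/6 ⇒ x_{Nadir} = 29.0625.
Then x_{Pike} = 39 − (1/3)·29.0625 = 29.3125.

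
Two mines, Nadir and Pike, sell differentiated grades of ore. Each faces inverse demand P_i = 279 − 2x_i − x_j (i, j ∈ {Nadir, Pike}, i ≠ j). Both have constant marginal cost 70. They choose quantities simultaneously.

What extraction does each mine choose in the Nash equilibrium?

Mine Nadir's profit: π = x_{Nadir}(279 − 2x_{Nadir} − x_{Pike}) − 70x_{Nadir}.
∂π/∂x_{Nadir} = 209 − 4x_{Nadir} − x_{Pike} = 0 ⇒ x_{Nadir} = 52.25 − 0.25x_{Pike}.
The game is symmetric, so in equilibrium x_{Pike} = x_{Nadir}: the reaction function gives 1.25x_{Nadir} = 52.25, hence x_{Nadir} = 41.8.

41.8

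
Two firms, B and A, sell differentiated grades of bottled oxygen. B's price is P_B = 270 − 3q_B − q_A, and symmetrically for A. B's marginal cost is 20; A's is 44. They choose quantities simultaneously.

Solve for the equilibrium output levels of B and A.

36.4, 31.6

Firm B's profit: π = q_B(270 − 3q_B − q_A) − 20q_B.
∂π/∂q_B = 250 − 6q_B − q_A = 0 ⇒ q_B = 125/3 − (1/6)q_A.
Similarly q_A = 113/3 − (1/6)q_B.
Substituting the second reaction function into the first: q_B = 125/3 − (1/6)(113/3 − (1/6)q_B), which gives (35/36)q_B = 637/18 ⇒ q_B = 36.4.
Then q_A = 113/3 − (1/6)·36.4 = 31.6.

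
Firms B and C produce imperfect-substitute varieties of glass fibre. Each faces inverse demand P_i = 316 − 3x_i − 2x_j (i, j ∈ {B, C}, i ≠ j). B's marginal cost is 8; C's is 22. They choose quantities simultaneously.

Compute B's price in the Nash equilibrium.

126.125

Firm B's profit: π = x_B(316 − 3x_B − 2x_C) − 8x_B.
∂π/∂x_B = 308 − 6x_B − 2x_C = 0 ⇒ x_B = 154/3 − (1/3)x_C.
Similarly x_C = 49 − (1/3)x_B.
Plugging x_C into B's best response: x_B = 154/3 − (1/3)(49 − (1/3)x_B) ⇒ (8/9)x_B = 35, so x_B = 39.375.
Then x_C = 49 − (1/3)·39.375 = 35.875.
P_B = 316 − 3·39.375 − 2·35.875 = 126.125.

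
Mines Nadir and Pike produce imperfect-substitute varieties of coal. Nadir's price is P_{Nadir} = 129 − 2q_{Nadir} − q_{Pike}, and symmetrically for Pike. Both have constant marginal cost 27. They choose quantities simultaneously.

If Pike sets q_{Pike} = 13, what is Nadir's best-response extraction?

22.25

Mine Nadir's profit: π = q_{Nadir}(129 − 2q_{Nadir} − q_{Pike}) − 27q_{Nadir}.
∂π/∂q_{Nadir} = 102 − 4q_{Nadir} − q_{Pike} = 0 ⇒ q_{Nadir} = 25.5 − 0.25q_{Pike}.
At q_{Pike} = 13: q_{Nadir} = 25.5 − 0.25·13 = 22.25.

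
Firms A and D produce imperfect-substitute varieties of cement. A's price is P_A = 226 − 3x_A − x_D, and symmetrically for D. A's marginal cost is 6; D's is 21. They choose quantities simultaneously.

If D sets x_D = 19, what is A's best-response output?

Firm A's profit: π = x_A(226 − 3x_A − x_D) − 6x_A.
∂π/∂x_A = 220 − 6x_A − x_D = 0 ⇒ x_A = 110/3 − (1/6)x_D.
At x_D = 19: x_A = 110/3 − (1/6)·19 = 33.5.

33.5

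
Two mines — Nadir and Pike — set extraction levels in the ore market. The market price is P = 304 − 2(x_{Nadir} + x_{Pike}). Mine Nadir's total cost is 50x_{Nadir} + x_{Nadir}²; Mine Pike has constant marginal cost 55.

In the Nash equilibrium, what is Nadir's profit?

2012.43

Mine Nadir's profit: π = x_{Nadir}(304 − 2(x_{Nadir} + x_{Pike})) − 50x_{Nadir} − x_{Nadir}².
∂π/∂x_{Nadir} = 254 − 6x_{Nadir} − 2x_{Pike} = 0, so x_{Nadir} = 127/3 − (1/3)x_{Pike}.
For Pike: ∂π/∂x_{Pike} = 249 − 4x_{Pike} − 2x_{Nadir} = 0 ⇒ x_{Pike} = 62.25 − 0.5x_{Nadir}.
Substituting the second reaction function into the first: x_{Nadir} = 127/3 − (1/3)(62.25 − 0.5x_{Nadir}), which gives (5/6)x_{Nadir} = 259/12 ⇒ x_{Nadir} = 25.9.
Then x_{Pike} = 62.25 − 0.5·25.9 = 49.3.
Price P = 304 − 2·75.2 = 153.6.
Nadir's profit: (153.6 − 50)·25.9 − (25.9)² = 2012.43.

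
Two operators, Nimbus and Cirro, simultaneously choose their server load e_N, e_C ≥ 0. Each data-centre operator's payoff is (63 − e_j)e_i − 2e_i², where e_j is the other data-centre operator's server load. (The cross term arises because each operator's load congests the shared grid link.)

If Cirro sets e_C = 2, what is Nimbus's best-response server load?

15.25

Nimbus's payoff is (63 − e_C)e_N − 2e_N².
∂π/∂e_N = 63 − e_C − 4e_N = 0, so e_N = 15.75 − 0.25e_C.
At e_C = 2: e_N = 15.75 − 0.25·2 = 15.25.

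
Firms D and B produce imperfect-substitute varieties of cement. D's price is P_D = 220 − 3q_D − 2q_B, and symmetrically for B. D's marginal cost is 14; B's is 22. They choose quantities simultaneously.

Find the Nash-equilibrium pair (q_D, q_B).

26.25, 24.25

Firm D's profit: π = q_D(220 − 3q_D − 2q_B) − 14q_D.
∂π/∂q_D = 206 − 6q_D − 2q_B = 0 ⇒ q_D = 103/3 − (1/3)q_B.
Similarly q_B = 33 − (1/3)q_D.
Solving the two reaction functions simultaneously: (1 − (−1/3)(−1/3))q_D = 103/3 − (1/3)·33, so (8/9)q_D = 70/3 and q_D = 26.25.
Then q_B = 33 − (1/3)·26.25 = 24.25.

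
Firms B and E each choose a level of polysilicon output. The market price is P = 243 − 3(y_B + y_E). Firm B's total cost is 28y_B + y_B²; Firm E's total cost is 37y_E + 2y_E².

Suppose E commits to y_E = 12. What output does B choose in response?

22.375

Firm B's profit: π = y_B(243 − 3(y_B + y_E)) − 28y_B − y_B².
∂π/∂y_B = 215 − 8y_B − 3y_E = 0, so y_B = 26.875 − 0.375y_E.
At y_E = 12: y_B = 26.875 − 0.375·12 = 22.375.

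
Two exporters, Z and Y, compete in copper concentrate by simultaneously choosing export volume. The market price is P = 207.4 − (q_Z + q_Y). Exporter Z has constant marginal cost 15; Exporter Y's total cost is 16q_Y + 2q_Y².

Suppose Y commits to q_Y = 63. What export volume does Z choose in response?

64.7

Exporter Z's profit: π = q_Z(207.4 − (q_Z + q_Y)) − 15q_Z.
∂π/∂q_Z = 192.4 − 2q_Z − q_Y = 0, so q_Z = 96.2 − 0.5q_Y.
At q_Y = 63: q_Z = 96.2 − 0.5·63 = 64.7.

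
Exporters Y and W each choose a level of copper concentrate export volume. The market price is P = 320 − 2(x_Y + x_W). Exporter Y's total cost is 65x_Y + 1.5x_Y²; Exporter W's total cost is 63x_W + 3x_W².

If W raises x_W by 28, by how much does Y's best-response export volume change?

-8

Exporter Y's profit: π = x_Y(320 − 2(x_Y + x_W)) − 65x_Y − 1.5x_Y².
∂π/∂x_Y = 255 − 7x_Y − 2x_W = 0, so x_Y = 255/7 − (2/7)x_W.
The reaction-function slope is −2/7, so a 28-unit rise in x_W moves x_Y by −2/7 × 28 = −8. Y's best response falls — the actions are strategic substitutes.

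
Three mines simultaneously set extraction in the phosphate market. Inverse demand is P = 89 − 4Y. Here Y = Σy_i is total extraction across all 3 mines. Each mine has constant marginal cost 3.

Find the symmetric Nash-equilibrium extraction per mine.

A representative mine's profit is π_i = y_i(89 − 4Y) − 3y_i, with Y = y_i + Σ_{j≠i} y_j.
First-order condition: 86 − 8y_i − 4Σ_{j≠i} y_j = 0.
With identical mines, set every y_j = y: then 86 − 8y − 8y = 0, i.e. y = 86/16 = 5.375.

5.375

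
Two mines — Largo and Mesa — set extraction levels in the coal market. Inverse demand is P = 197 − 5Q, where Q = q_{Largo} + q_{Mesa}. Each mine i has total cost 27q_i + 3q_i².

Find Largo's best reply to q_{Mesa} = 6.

8.75

Mine Largo's profit: π = q_{Largo}(197 − 5(q_{Largo} + q_{Mesa})) − 27q_{Largo} − 3q_{Largo}².
∂π/∂q_{Largo} = 170 − 16q_{Largo} − 5q_{Mesa} = 0, so q_{Largo} = 10.625 − 0.3125q_{Mesa}.
At q_{Mesa} = 6: q_{Largo} = 10.625 − 0.3125·6 = 8.75.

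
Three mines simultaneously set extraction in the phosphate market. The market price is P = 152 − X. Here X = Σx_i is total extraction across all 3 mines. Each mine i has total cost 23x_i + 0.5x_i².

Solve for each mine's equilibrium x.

A representative mine's profit is π_i = x_i(152 − X) − 23x_i − 0.5x_i², with X = x_i + Σ_{j≠i} x_j.
First-order condition: 129 − 3x_i − Σ_{j≠i} x_j = 0.
In a symmetric equilibrium every mine chooses the same x, so Σ_{j≠i} x_j = 2x. The condition becomes 129 − 5x = 0, giving x = 129/5 = 25.8.

25.8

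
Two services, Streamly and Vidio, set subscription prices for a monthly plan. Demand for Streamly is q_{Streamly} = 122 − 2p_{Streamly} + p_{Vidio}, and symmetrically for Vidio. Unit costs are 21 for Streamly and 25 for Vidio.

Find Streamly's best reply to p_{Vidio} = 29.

Streamly's profit: π = (p_{Streamly} − 21)(122 − 2p_{Streamly} + p_{Vidio}).
∂π/∂p_{Streamly} = 164 − 4p_{Streamly} + p_{Vidio} = 0 ⇒ p_{Streamly} = 41 + 0.25p_{Vidio}.
At p_{Vidio} = 29: p_{Streamly} = 41 + 0.25·29 = 48.25.

48.25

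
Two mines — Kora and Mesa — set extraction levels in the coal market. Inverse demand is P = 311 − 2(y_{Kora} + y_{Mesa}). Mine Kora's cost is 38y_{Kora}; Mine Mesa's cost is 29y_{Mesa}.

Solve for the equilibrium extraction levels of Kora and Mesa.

Mine Kora's profit: π = y_{Kora}(311 − 2(y_{Kora} + y_{Mesa})) − 38y_{Kora}.
∂π/∂y_{Kora} = 273 − 4y_{Kora} − 2y_{Mesa} = 0, so y_{Kora} = 68.25 − 0.5y_{Mesa}.
By the same steps for Mesa: y_{Mesa} = 70.5 − 0.5y_{Kora}.
Plugging y_{Mesa} into Kora's best response: y_{Kora} = 68.25 − 0.5(70.5 − 0.5y_{Kora}) ⇒ 0.75y_{Kora} = 33, so y_{Kora} = 44.
Then y_{Mesa} = 70.5 − 0.5·44 = 48.5.

44, 48.5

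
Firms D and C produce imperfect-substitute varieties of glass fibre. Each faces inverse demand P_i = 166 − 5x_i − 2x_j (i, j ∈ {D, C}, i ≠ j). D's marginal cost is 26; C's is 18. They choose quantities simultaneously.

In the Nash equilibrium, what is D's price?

Firm D's profit: π = x_D(166 − 5x_D − 2x_C) − 26x_D.
∂π/∂x_D = 140 − 10x_D − 2x_C = 0 ⇒ x_D = 14 − 0.2x_C.
Similarly x_C = 14.8 − 0.2x_D.
Substituting the second reaction function into the first: x_D = 14 − 0.2(14.8 − 0.2x_D), which gives 0.96x_D = 11.04 ⇒ x_D = 11.5.
Then x_C = 14.8 − 0.2·11.5 = 12.5.
P_D = 166 − 5·11.5 − 2·12.5 = 83.5.

83.5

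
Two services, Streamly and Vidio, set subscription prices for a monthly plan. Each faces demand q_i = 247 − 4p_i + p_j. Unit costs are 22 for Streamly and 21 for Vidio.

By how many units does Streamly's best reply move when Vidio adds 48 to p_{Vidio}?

Streamly's profit: π = (p_{Streamly} − 22)(247 − 4p_{Streamly} + p_{Vidio}).
∂π/∂p_{Streamly} = 335 − 8p_{Streamly} + p_{Vidio} = 0 ⇒ p_{Streamly} = 41.875 + 0.125p_{Vidio}.
The reaction-function slope is 0.125, so a 48-unit rise in p_{Vidio} moves p_{Streamly} by 0.125 × 48 = 6. Streamly's best response rises — the actions are strategic complements.

6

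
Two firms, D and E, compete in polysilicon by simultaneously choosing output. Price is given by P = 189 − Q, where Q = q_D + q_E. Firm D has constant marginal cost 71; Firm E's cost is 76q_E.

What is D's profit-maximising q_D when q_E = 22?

Firm D's profit: π = q_D(189 − (q_D + q_E)) − 71q_D.
∂π/∂q_D = 118 − 2q_D − q_E = 0, so q_D = 59 − 0.5q_E.
At q_E = 22: q_D = 59 − 0.5·22 = 48.

48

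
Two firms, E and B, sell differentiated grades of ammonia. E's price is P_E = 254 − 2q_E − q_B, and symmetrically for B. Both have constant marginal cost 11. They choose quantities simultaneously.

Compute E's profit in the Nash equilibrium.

4723.92

Firm E's profit: π = q_E(254 − 2q_E − q_B) − 11q_E.
∂π/∂q_E = 243 − 4q_E − q_B = 0 ⇒ q_E = 60.75 − 0.25q_B.
Setting q_E = q_B in the reaction function: q_E = 60.75 − 0.25q_E, so q_E = 60.75 / 1.25 = 48.6.
P_E = 254 − 2·48.6 − 48.6 = 108.2.
Profit = (108.2 − 11)·48.6 = 4723.92.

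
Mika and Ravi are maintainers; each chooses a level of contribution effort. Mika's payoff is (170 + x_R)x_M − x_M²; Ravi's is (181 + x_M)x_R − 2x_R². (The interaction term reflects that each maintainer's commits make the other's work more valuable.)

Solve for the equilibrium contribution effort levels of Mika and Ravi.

123, 76

Expanding Mika's payoff: 170x_M + x_Rx_M − x_M².
∂π/∂x_M = 170 + x_R − 2x_M = 0, so x_M = 85 + 0.5x_R.
Likewise for Ravi: x_R = 45.25 + 0.25x_M.
Solving the two reaction functions simultaneously: (1 − (0.5)(0.25))x_M = 85 + 0.5·45.25, so 0.875x_M = 107.625 and x_M = 123.
Then x_R = 45.25 + 0.25·123 = 76.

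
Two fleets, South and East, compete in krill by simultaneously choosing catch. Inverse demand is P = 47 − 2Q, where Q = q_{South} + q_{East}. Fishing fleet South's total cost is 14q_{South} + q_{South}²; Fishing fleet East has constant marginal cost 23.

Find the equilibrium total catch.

Fishing fleet South's profit: π = q_{South}(47 − 2(q_{South} + q_{East})) − 14q_{South} − q_{South}².
∂π/∂q_{South} = 33 − 6q_{South} − 2q_{East} = 0, so q_{South} = 5.5 − (1/3)q_{East}.
For East: ∂π/∂q_{East} = 24 − 4q_{East} − 2q_{South} = 0 ⇒ q_{East} = 6 − 0.5q_{South}.
Substituting the second reaction function into the first: q_{South} = 5.5 − (1/3)(6 − 0.5q_{South}), which gives (5/6)q_{South} = 3.5 ⇒ q_{South} = 4.2.
Then q_{East} = 6 − 0.5·4.2 = 3.9.
Total catch: 4.2 + 3.9 = 8.1.

8.1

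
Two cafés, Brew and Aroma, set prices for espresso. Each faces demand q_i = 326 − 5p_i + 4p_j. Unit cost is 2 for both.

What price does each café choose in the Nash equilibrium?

Brew's profit: π = (p_{Brew} − 2)(326 − 5p_{Brew} + 4p_{Aroma}).
∂π/∂p_{Brew} = 336 − 10p_{Brew} + 4p_{Aroma} = 0 ⇒ p_{Brew} = 33.6 + 0.4p_{Aroma}.
The game is symmetric, so in equilibrium p_{Aroma} = p_{Brew}: the reaction function gives 0.6p_{Brew} = 33.6, hence p_{Brew} = 56.

56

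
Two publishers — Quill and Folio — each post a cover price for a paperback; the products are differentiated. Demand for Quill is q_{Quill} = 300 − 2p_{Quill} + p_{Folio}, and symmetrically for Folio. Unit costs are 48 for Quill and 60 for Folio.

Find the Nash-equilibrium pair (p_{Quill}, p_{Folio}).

133.6, 138.4

Quill's profit: π = (p_{Quill} − 48)(300 − 2p_{Quill} + p_{Folio}).
∂π/∂p_{Quill} = 396 − 4p_{Quill} + p_{Folio} = 0 ⇒ p_{Quill} = 99 + 0.25p_{Folio}.
Similarly p_{Folio} = 105 + 0.25p_{Quill}.
Plugging p_{Folio} into Quill's best response: p_{Quill} = 99 + 0.25(105 + 0.25p_{Quill}) ⇒ 0.9375p_{Quill} = 125.25, so p_{Quill} = 133.6.
Then p_{Folio} = 105 + 0.25·133.6 = 138.4.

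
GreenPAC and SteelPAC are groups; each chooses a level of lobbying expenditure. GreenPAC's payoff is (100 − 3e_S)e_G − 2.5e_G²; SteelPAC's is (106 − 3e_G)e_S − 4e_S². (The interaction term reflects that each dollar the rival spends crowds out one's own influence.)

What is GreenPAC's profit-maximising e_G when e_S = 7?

15.8

Expanding GreenPAC's payoff: 100e_G − 3e_Se_G − 2.5e_G².
∂π/∂e_G = 100 − 3e_S − 5e_G = 0, so e_G = 20 − 0.6e_S.
At e_S = 7: e_G = 20 − 0.6·7 = 15.8.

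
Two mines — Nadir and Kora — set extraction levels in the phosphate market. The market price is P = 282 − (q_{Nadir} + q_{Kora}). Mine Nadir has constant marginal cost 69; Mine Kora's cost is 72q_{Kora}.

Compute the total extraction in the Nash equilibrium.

Mine Nadir's profit: π = q_{Nadir}(282 − (q_{Nadir} + q_{Kora})) − 69q_{Nadir}.
∂π/∂q_{Nadir} = 213 − 2q_{Nadir} − q_{Kora} = 0, so q_{Nadir} = 106.5 − 0.5q_{Kora}.
By the same steps for Kora: q_{Kora} = 105 − 0.5q_{Nadir}.
Solving the two reaction functions simultaneously: (1 − (−0.5)(−0.5))q_{Nadir} = 106.5 − 0.5·105, so 0.75q_{Nadir} = 54 and q_{Nadir} = 72.
Then q_{Kora} = 105 − 0.5·72 = 69.
Total extraction: 72 + 69 = 141.

141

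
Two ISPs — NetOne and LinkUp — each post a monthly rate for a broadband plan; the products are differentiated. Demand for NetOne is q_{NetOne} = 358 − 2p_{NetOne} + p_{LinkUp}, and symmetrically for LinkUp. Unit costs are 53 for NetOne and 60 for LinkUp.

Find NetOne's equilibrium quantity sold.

NetOne's profit: π = (p_{NetOne} − 53)(358 − 2p_{NetOne} + p_{LinkUp}).
∂π/∂p_{NetOne} = 464 − 4p_{NetOne} + p_{LinkUp} = 0 ⇒ p_{NetOne} = 116 + 0.25p_{LinkUp}.
Similarly p_{LinkUp} = 119.5 + 0.25p_{NetOne}.
Plugging p_{LinkUp} into NetOne's best response: p_{NetOne} = 116 + 0.25(119.5 + 0.25p_{NetOne}) ⇒ 0.9375p_{NetOne} = 145.875, so p_{NetOne} = 155.6.
Then p_{LinkUp} = 119.5 + 0.25·155.6 = 158.4.
q_{NetOne} = 358 − 2·155.6 + 158.4 = 205.2.

205.2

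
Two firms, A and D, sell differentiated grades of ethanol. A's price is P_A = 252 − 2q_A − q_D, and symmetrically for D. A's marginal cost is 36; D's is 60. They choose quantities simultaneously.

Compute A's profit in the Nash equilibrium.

4014.08

Firm A's profit: π = q_A(252 − 2q_A − q_D) − 36q_A.
∂π/∂q_A = 216 − 4q_A − q_D = 0 ⇒ q_A = 54 − 0.25q_D.
Similarly q_D = 48 − 0.25q_A.
Solving the two reaction functions simultaneously: (1 − (−0.25)(−0.25))q_A = 54 − 0.25·48, so 0.9375q_A = 42 and q_A = 44.8.
Then q_D = 48 − 0.25·44.8 = 36.8.
P_A = 252 − 2·44.8 − 36.8 = 125.6.
Profit = (125.6 − 36)·44.8 = 4014.08.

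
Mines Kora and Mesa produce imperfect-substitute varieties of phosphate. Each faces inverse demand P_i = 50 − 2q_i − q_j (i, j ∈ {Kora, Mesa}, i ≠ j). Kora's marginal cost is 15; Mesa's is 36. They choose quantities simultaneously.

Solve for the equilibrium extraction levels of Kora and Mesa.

Mine Kora's profit: π = q_{Kora}(50 − 2q_{Kora} − q_{Mesa}) − 15q_{Kora}.
∂π/∂q_{Kora} = 35 − 4q_{Kora} − q_{Mesa} = 0 ⇒ q_{Kora} = 8.75 − 0.25q_{Mesa}.
Similarly q_{Mesa} = 3.5 − 0.25q_{Kora}.
Plugging q_{Mesa} into Kora's best response: q_{Kora} = 8.75 − 0.25(3.5 − 0.25q_{Kora}) ⇒ 0.9375q_{Kora} = 7.875, so q_{Kora} = 8.4.
Then q_{Mesa} = 3.5 − 0.25·8.4 = 1.4.

8.4, 1.4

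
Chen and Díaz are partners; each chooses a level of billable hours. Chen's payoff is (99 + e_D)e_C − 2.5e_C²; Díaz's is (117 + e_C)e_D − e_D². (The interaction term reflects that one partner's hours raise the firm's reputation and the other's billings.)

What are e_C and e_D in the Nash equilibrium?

Expanding Chen's payoff: 99e_C + e_De_C − 2.5e_C².
∂π/∂e_C = 99 + e_D − 5e_C = 0, so e_C = 19.8 + 0.2e_D.
Likewise for Díaz: e_D = 58.5 + 0.5e_C.
Plugging e_D into Chen's best response: e_C = 19.8 + 0.2(58.5 + 0.5e_C) ⇒ 0.9e_C = 31.5, so e_C = 35.
Then e_D = 58.5 + 0.5·35 = 76.

35, 76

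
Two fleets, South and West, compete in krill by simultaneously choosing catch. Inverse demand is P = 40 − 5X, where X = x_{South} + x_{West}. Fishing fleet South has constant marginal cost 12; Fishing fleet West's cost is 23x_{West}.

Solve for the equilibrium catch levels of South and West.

2.6, 0.4

Fishing fleet South's profit: π = x_{South}(40 − 5(x_{South} + x_{West})) − 12x_{South}.
∂π/∂x_{South} = 28 − 10x_{South} − 5x_{West} = 0, so x_{South} = 2.8 − 0.5x_{West}.
By the same steps for West: x_{West} = 1.7 − 0.5x_{South}.
Solving the two reaction functions simultaneously: (1 − (−0.5)(−0.5))x_{South} = 2.8 − 0.5·1.7, so 0.75x_{South} = 1.95 and x_{South} = 2.6.
Then x_{West} = 1.7 − 0.5·2.6 = 0.4.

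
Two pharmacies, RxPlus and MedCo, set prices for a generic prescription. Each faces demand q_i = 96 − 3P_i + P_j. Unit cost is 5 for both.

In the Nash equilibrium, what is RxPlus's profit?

RxPlus's profit: π = (P_{RxPlus} − 5)(96 − 3P_{RxPlus} + P_{MedCo}).
∂π/∂P_{RxPlus} = 111 − 6P_{RxPlus} + P_{MedCo} = 0 ⇒ P_{RxPlus} = 18.5 + (1/6)P_{MedCo}.
Setting P_{RxPlus} = P_{MedCo} in the reaction function: P_{RxPlus} = 18.5 + (1/6)P_{RxPlus}, so P_{RxPlus} = 18.5 / (5/6) = 22.2.
q_{RxPlus} = 96 − 3·22.2 + 22.2 = 51.6.
Profit = (22.2 − 5)·51.6 = 887.52.

887.52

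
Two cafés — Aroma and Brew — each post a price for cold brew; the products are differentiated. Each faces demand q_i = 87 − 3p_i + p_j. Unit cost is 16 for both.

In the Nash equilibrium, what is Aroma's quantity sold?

Aroma's profit: π = (p_{Aroma} − 16)(87 − 3p_{Aroma} + p_{Brew}).
∂π/∂p_{Aroma} = 135 − 6p_{Aroma} + p_{Brew} = 0 ⇒ p_{Aroma} = 22.5 + (1/6)p_{Brew}.
By symmetry p_{Brew} = p_{Aroma}; substituting into the reaction function, (5/6)p_{Aroma} = 22.5 and p_{Aroma} = 27.
q_{Aroma} = 87 − 3·27 + 27 = 33.

33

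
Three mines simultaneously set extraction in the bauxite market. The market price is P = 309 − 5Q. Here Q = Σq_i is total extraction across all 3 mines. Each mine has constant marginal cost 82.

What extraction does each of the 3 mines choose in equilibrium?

11.35

A representative mine's profit is π_i = q_i(309 − 5Q) − 82q_i, with Q = q_i + Σ_{j≠i} q_j.
First-order condition: 227 − 10q_i − 5Σ_{j≠i} q_j = 0.
Imposing symmetry (q_j = q for all j) turns Σ_{j≠i} q_j into 2q, so 227 = 20q and q = 11.35.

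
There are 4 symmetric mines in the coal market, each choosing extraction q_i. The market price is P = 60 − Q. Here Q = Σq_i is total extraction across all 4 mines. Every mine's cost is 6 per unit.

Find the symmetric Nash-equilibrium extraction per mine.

A representative mine's profit is π_i = q_i(60 − Q) − 6q_i, with Q = q_i + Σ_{j≠i} q_j.
First-order condition: 54 − 2q_i − Σ_{j≠i} q_j = 0.
Imposing symmetry (q_j = q for all j) turns Σ_{j≠i} q_j into 3q, so 54 = 5q and q = 10.8.

10.8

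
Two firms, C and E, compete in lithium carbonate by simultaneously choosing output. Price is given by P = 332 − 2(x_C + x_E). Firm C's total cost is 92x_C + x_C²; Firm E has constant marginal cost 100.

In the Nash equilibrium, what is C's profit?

1845.12

Firm C's profit: π = x_C(332 − 2(x_C + x_E)) − 92x_C − x_C².
∂π/∂x_C = 240 − 6x_C − 2x_E = 0, so x_C = 40 − (1/3)x_E.
For E: ∂π/∂x_E = 232 − 4x_E − 2x_C = 0 ⇒ x_E = 58 − 0.5x_C.
Solving the two reaction functions simultaneously: (1 − (−1/3)(−0.5))x_C = 40 − (1/3)·58, so (5/6)x_C = 62/3 and x_C = 24.8.
Then x_E = 58 − 0.5·24.8 = 45.6.
Price P = 332 − 2·70.4 = 191.2.
C's profit: (191.2 − 92)·24.8 − (24.8)² = 1845.12.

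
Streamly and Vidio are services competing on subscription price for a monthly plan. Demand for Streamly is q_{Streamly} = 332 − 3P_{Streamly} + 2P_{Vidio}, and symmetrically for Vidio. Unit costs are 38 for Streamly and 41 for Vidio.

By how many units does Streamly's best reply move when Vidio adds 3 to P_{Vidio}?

1

Streamly's profit: π = (P_{Streamly} − 38)(332 − 3P_{Streamly} + 2P_{Vidio}).
∂π/∂P_{Streamly} = 446 − 6P_{Streamly} + 2P_{Vidio} = 0 ⇒ P_{Streamly} = 223/3 + (1/3)P_{Vidio}.
The reaction-function slope is 1/3, so a 3-unit rise in P_{Vidio} moves P_{Streamly} by 1/3 × 3 = 1. Streamly's best response rises — the actions are strategic complements.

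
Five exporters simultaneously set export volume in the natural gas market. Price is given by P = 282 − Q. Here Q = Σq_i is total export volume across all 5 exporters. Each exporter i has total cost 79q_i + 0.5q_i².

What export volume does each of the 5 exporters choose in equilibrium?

A representative exporter's profit is π_i = q_i(282 − Q) − 79q_i − 0.5q_i², with Q = q_i + Σ_{j≠i} q_j.
First-order condition: 203 − 3q_i − Σ_{j≠i} q_j = 0.
In a symmetric equilibrium every exporter chooses the same q, so Σ_{j≠i} q_j = 4q. The condition becomes 203 − 7q = 0, giving q = 203/7 = 29.

29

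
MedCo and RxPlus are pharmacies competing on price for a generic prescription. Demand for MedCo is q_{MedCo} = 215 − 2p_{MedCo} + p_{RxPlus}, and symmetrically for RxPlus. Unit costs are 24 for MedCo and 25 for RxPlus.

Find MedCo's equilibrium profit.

MedCo's profit: π = (p_{MedCo} − 24)(215 − 2p_{MedCo} + p_{RxPlus}).
∂π/∂p_{MedCo} = 263 − 4p_{MedCo} + p_{RxPlus} = 0 ⇒ p_{MedCo} = 65.75 + 0.25p_{RxPlus}.
Similarly p_{RxPlus} = 66.25 + 0.25p_{MedCo}.
Solving the two reaction functions simultaneously: (1 − (0.25)(0.25))p_{MedCo} = 65.75 + 0.25·66.25, so 0.9375p_{MedCo} = 82.3125 and p_{MedCo} = 87.8.
Then p_{RxPlus} = 66.25 + 0.25·87.8 = 88.2.
q_{MedCo} = 215 − 2·87.8 + 88.2 = 127.6.
Profit = (87.8 − 24)·127.6 = 8140.88.

8140.88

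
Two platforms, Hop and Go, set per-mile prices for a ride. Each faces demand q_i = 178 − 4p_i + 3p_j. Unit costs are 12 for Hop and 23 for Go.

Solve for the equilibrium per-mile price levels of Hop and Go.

Hop's profit: π = (p_{Hop} − 12)(178 − 4p_{Hop} + 3p_{Go}).
∂π/∂p_{Hop} = 226 − 8p_{Hop} + 3p_{Go} = 0 ⇒ p_{Hop} = 28.25 + 0.375p_{Go}.
Similarly p_{Go} = 33.75 + 0.375p_{Hop}.
Plugging p_{Go} into Hop's best response: p_{Hop} = 28.25 + 0.375(33.75 + 0.375p_{Hop}) ⇒ (55/64)p_{Hop} = 1309/32, so p_{Hop} = 47.6.
Then p_{Go} = 33.75 + 0.375·47.6 = 51.6.

47.6, 51.6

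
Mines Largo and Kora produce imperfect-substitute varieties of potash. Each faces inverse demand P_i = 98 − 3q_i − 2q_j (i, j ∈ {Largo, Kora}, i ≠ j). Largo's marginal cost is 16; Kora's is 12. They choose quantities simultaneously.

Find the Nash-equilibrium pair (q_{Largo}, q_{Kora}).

Mine Largo's profit: π = q_{Largo}(98 − 3q_{Largo} − 2q_{Kora}) − 16q_{Largo}.
∂π/∂q_{Largo} = 82 − 6q_{Largo} − 2q_{Kora} = 0 ⇒ q_{Largo} = 41/3 − (1/3)q_{Kora}.
Similarly q_{Kora} = 43/3 − (1/3)q_{Largo}.
Solving the two reaction functions simultaneously: (1 − (−1/3)(−1/3))q_{Largo} = 41/3 − (1/3)·(43/3), so (8/9)q_{Largo} = 80/9 and q_{Largo} = 10.
Then q_{Kora} = 43/3 − (1/3)·10 = 11.

10, 11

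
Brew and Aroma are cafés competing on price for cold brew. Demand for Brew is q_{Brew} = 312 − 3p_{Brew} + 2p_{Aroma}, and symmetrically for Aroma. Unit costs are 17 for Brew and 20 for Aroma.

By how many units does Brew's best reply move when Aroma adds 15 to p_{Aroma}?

5

Brew's profit: π = (p_{Brew} − 17)(312 − 3p_{Brew} + 2p_{Aroma}).
∂π/∂p_{Brew} = 363 − 6p_{Brew} + 2p_{Aroma} = 0 ⇒ p_{Brew} = 60.5 + (1/3)p_{Aroma}.
The reaction-function slope is 1/3, so a 15-unit rise in p_{Aroma} moves p_{Brew} by 1/3 × 15 = 5. Brew's best response rises — the actions are strategic complements.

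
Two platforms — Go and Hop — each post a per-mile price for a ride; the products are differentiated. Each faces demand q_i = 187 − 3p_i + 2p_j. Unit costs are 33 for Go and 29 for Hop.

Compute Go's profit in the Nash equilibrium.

4275.1875

Go's profit: π = (p_{Go} − 33)(187 − 3p_{Go} + 2p_{Hop}).
∂π/∂p_{Go} = 286 − 6p_{Go} + 2p_{Hop} = 0 ⇒ p_{Go} = 143/3 + (1/3)p_{Hop}.
Similarly p_{Hop} = 137/3 + (1/3)p_{Go}.
Plugging p_{Hop} into Go's best response: p_{Go} = 143/3 + (1/3)(137/3 + (1/3)p_{Go}) ⇒ (8/9)p_{Go} = 566/9, so p_{Go} = 70.75.
Then p_{Hop} = 137/3 + (1/3)·70.75 = 69.25.
q_{Go} = 187 − 3·70.75 + 2·69.25 = 113.25.
Profit = (70.75 − 33)·113.25 = 4275.1875.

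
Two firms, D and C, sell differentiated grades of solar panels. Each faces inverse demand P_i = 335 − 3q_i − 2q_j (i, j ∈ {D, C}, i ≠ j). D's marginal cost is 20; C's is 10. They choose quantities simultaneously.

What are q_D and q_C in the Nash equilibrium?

Firm D's profit: π = q_D(335 − 3q_D − 2q_C) − 20q_D.
∂π/∂q_D = 315 − 6q_D − 2q_C = 0 ⇒ q_D = 52.5 − (1/3)q_C.
Similarly q_C = 325/6 − (1/3)q_D.
Solving the two reaction functions simultaneously: (1 − (−1/3)(−1/3))q_D = 52.5 − (1/3)·(325/6), so (8/9)q_D = 310/9 and q_D = 38.75.
Then q_C = 325/6 − (1/3)·38.75 = 41.25.

38.75, 41.25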